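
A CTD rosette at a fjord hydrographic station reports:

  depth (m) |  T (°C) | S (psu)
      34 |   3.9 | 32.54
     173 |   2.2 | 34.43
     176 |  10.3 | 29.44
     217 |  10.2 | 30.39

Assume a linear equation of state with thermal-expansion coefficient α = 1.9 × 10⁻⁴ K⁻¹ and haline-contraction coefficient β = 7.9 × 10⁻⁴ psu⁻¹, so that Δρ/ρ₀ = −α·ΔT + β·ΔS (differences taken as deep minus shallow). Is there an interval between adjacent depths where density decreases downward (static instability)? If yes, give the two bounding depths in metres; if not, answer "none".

Evaluate Δρ/ρ₀ = −αΔT + βΔS across each adjacent pair:
  34–173 m: −αΔT+βΔS = −(1.9 × 10⁻⁴)(-1.7)+(7.9 × 10⁻⁴)(+1.89) = 1.8 × 10⁻³ → stable
  173–176 m: −αΔT+βΔS = −(1.9 × 10⁻⁴)(+8.1)+(7.9 × 10⁻⁴)(-4.99) = -5.5 × 10⁻³ → UNSTABLE
  176–217 m: −αΔT+βΔS = −(1.9 × 10⁻⁴)(-0.1)+(7.9 × 10⁻⁴)(+0.95) = 7.7 × 10⁻⁴ → stable
The 173–176 m interval has Δρ < 0: lighter water underlies denser water.

173–176 m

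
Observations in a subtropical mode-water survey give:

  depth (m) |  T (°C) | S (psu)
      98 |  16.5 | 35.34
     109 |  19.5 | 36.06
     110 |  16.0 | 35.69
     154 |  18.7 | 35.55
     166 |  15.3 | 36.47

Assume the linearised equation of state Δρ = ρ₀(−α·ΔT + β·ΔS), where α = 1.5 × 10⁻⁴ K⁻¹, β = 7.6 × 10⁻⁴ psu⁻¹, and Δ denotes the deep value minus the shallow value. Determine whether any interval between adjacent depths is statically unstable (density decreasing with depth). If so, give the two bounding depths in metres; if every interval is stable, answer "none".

110–154 m

Evaluate Δρ/ρ₀ = −αΔT + βΔS across each adjacent pair:
  98–109 m: −αΔT+βΔS = −(1.5 × 10⁻⁴)(+3.0)+(7.6 × 10⁻⁴)(+0.72) = 9.7 × 10⁻⁵ → stable
  109–110 m: −αΔT+βΔS = −(1.5 × 10⁻⁴)(-3.5)+(7.6 × 10⁻⁴)(-0.37) = 2.4 × 10⁻⁴ → stable
  110–154 m: −αΔT+βΔS = −(1.5 × 10⁻⁴)(+2.7)+(7.6 × 10⁻⁴)(-0.14) = -5.1 × 10⁻⁴ → UNSTABLE
  154–166 m: −αΔT+βΔS = −(1.5 × 10⁻⁴)(-3.4)+(7.6 × 10⁻⁴)(+0.92) = 1.2 × 10⁻³ → stable
The 110–154 m interval has Δρ < 0: lighter water underlies denser water.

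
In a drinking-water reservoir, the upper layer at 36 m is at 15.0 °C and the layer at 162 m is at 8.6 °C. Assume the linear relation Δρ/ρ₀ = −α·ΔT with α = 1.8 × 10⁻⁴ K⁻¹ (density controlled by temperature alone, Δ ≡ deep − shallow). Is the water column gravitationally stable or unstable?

stable

ΔT = 8.6 − 15.0 = -6.4 K, so Δρ/ρ₀ = −αΔT = 1.152 × 10⁻³.
Δρ/ρ₀ > 0, so Δρ > 0: deeper water is denser → statically stable.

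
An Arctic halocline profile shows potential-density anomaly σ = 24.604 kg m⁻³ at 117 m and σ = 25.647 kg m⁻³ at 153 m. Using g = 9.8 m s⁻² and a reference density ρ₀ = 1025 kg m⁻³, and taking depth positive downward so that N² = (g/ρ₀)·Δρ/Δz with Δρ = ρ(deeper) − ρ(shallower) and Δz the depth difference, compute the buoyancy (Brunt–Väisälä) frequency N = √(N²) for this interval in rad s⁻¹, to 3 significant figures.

Δρ = 1025.647 − 1024.604 = 1.043 kg m⁻³ over Δz = 153 − 117 = 36 m.
N² = (9.8/1025) × (1.043/36) = 2.7700 × 10⁻⁴ s⁻².
N = √(2.7700 × 10⁻⁴) = 0.016643 rad s⁻¹ ≈ 0.0166 rad s⁻¹.

0.0166 rad s⁻¹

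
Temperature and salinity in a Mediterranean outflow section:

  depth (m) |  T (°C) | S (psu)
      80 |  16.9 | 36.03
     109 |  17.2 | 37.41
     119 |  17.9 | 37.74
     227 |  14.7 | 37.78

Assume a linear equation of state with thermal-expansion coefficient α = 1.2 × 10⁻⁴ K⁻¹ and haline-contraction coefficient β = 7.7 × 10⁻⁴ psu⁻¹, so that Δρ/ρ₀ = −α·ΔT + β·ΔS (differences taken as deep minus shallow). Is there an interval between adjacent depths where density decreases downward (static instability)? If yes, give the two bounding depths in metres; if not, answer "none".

Evaluate Δρ/ρ₀ = −αΔT + βΔS across each adjacent pair:
  80–109 m: −αΔT+βΔS = −(1.2 × 10⁻⁴)(+0.3)+(7.7 × 10⁻⁴)(+1.38) = 1.0 × 10⁻³ → stable
  109–119 m: −αΔT+βΔS = −(1.2 × 10⁻⁴)(+0.7)+(7.7 × 10⁻⁴)(+0.33) = 1.7 × 10⁻⁴ → stable
  119–227 m: −αΔT+βΔS = −(1.2 × 10⁻⁴)(-3.2)+(7.7 × 10⁻⁴)(+0.04) = 4.1 × 10⁻⁴ → stable
Every interval has Δρ > 0: the column is stably stratified throughout.

none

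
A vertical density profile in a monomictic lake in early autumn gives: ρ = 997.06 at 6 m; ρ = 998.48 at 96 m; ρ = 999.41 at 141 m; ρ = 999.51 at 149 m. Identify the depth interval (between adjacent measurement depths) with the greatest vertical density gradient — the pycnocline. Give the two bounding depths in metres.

Compute the density gradient over each adjacent pair:
  6–96 m: Δρ/Δz = 1.42/90 = 0.016 kg m⁻⁴
  96–141 m: Δρ/Δz = 0.93/45 = 0.021 kg m⁻⁴
  141–149 m: Δρ/Δz = 0.10/8 = 0.013 kg m⁻⁴
The largest gradient is in the 96–141 m interval — the pycnocline.

96–141 m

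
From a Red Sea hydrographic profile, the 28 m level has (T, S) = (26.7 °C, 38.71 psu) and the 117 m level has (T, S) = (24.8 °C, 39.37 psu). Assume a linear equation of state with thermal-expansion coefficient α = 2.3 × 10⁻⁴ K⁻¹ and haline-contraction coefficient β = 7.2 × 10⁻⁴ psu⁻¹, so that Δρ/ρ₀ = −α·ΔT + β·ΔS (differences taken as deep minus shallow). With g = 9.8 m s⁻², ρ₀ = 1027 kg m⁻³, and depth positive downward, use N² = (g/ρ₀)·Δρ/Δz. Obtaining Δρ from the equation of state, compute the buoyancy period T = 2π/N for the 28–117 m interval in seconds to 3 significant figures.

627 s

ΔT = -1.9 K, ΔS = +0.66 psu (deep − shallow).
Δρ/ρ₀ = −αΔT + βΔS = 4.37 × 10⁻⁴ + 4.752 × 10⁻⁴ = 9.122 × 10⁻⁴, so Δρ ≈ 0.9368 kg m⁻³.
N² = (g/ρ₀)·Δρ/Δz = g·(Δρ/ρ₀)/Δz = 9.8 × 9.122 × 10⁻⁴ / 89 = 1.0044 × 10⁻⁴ s⁻².
N = √(1.0044 × 10⁻⁴) = 0.010022 rad s⁻¹ → T = 2π/N = 626.94 s ≈ 627 s.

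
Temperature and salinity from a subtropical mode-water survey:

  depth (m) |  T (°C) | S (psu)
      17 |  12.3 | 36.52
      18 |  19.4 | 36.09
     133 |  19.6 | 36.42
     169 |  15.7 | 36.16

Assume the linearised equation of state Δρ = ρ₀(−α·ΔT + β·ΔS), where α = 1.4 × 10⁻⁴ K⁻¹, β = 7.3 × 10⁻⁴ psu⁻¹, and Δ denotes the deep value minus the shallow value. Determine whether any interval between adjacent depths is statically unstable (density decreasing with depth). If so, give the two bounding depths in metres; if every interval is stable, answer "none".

Evaluate Δρ/ρ₀ = −αΔT + βΔS across each adjacent pair:
  17–18 m: −αΔT+βΔS = −(1.4 × 10⁻⁴)(+7.1)+(7.3 × 10⁻⁴)(-0.43) = -1.3 × 10⁻³ → UNSTABLE
  18–133 m: −αΔT+βΔS = −(1.4 × 10⁻⁴)(+0.2)+(7.3 × 10⁻⁴)(+0.33) = 2.1 × 10⁻⁴ → stable
  133–169 m: −αΔT+βΔS = −(1.4 × 10⁻⁴)(-3.9)+(7.3 × 10⁻⁴)(-0.26) = 3.6 × 10⁻⁴ → stable
The 17–18 m interval has Δρ < 0: lighter water underlies denser water.

17–18 m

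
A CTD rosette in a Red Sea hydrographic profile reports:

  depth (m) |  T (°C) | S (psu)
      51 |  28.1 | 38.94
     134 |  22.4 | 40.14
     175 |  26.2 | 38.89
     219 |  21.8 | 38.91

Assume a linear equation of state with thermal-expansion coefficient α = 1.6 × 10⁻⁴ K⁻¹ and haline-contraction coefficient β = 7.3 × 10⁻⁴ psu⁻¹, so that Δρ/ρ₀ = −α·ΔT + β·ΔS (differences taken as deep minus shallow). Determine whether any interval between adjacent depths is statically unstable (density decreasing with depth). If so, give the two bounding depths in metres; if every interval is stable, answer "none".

134–175 m

Evaluate Δρ/ρ₀ = −αΔT + βΔS across each adjacent pair:
  51–134 m: −αΔT+βΔS = −(1.6 × 10⁻⁴)(-5.7)+(7.3 × 10⁻⁴)(+1.20) = 1.8 × 10⁻³ → stable
  134–175 m: −αΔT+βΔS = −(1.6 × 10⁻⁴)(+3.8)+(7.3 × 10⁻⁴)(-1.25) = -1.5 × 10⁻³ → UNSTABLE
  175–219 m: −αΔT+βΔS = −(1.6 × 10⁻⁴)(-4.4)+(7.3 × 10⁻⁴)(+0.02) = 7.2 × 10⁻⁴ → stable
The 134–175 m interval has Δρ < 0: lighter water underlies denser water.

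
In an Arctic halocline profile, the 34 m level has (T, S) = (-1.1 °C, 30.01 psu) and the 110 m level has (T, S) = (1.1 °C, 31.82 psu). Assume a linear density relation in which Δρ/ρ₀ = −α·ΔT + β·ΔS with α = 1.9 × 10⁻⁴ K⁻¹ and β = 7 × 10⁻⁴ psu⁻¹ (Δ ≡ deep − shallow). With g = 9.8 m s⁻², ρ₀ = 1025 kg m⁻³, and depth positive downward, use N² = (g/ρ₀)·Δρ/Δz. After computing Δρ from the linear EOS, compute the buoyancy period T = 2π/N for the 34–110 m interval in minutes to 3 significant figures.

10.0 min

ΔT = +2.2 K, ΔS = +1.81 psu (deep − shallow).
Δρ/ρ₀ = −αΔT + βΔS = -4.18 × 10⁻⁴ + 1.267 × 10⁻³ = 8.49 × 10⁻⁴, so Δρ ≈ 0.8702 kg m⁻³.
N² = (g/ρ₀)·Δρ/Δz = g·(Δρ/ρ₀)/Δz = 9.8 × 8.49 × 10⁻⁴ / 76 = 1.0948 × 10⁻⁴ s⁻².
N = √(1.0948 × 10⁻⁴) = 0.010463 rad s⁻¹ → T = 2π/N = 600.51 s = 10.008 min ≈ 10.0 min.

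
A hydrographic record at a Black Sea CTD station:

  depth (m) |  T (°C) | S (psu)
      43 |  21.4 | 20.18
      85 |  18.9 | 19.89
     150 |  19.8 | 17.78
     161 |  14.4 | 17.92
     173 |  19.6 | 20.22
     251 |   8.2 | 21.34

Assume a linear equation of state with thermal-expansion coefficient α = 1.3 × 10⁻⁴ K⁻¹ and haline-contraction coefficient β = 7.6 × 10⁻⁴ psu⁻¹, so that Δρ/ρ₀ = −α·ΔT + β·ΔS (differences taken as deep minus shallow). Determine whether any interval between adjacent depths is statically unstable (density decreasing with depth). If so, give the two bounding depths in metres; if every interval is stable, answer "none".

85–150 m

Evaluate Δρ/ρ₀ = −αΔT + βΔS across each adjacent pair:
  43–85 m: −αΔT+βΔS = −(1.3 × 10⁻⁴)(-2.5)+(7.6 × 10⁻⁴)(-0.29) = 1.0 × 10⁻⁴ → stable
  85–150 m: −αΔT+βΔS = −(1.3 × 10⁻⁴)(+0.9)+(7.6 × 10⁻⁴)(-2.11) = -1.7 × 10⁻³ → UNSTABLE
  150–161 m: −αΔT+βΔS = −(1.3 × 10⁻⁴)(-5.4)+(7.6 × 10⁻⁴)(+0.14) = 8.1 × 10⁻⁴ → stable
  161–173 m: −αΔT+βΔS = −(1.3 × 10⁻⁴)(+5.2)+(7.6 × 10⁻⁴)(+2.30) = 1.1 × 10⁻³ → stable
  173–251 m: −αΔT+βΔS = −(1.3 × 10⁻⁴)(-11.4)+(7.6 × 10⁻⁴)(+1.12) = 2.3 × 10⁻³ → stable
The 85–150 m interval has Δρ < 0: lighter water underlies denser water.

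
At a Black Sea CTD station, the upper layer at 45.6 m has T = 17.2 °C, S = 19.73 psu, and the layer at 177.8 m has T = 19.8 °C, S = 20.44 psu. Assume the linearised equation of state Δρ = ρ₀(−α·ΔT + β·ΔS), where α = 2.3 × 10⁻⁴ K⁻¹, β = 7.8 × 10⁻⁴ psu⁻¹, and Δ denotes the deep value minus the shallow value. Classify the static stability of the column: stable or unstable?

ΔT = 19.8 − 17.2 = +2.6 K and ΔS = 20.44 − 19.73 = +0.71 psu (deep − shallow).
−αΔT = -5.98 × 10⁻⁴; βΔS = 5.538 × 10⁻⁴; sum Δρ/ρ₀ = -4.42 × 10⁻⁵.
Δρ/ρ₀ < 0, so Δρ < 0: deeper water is lighter → statically unstable; the column would overturn.

unstable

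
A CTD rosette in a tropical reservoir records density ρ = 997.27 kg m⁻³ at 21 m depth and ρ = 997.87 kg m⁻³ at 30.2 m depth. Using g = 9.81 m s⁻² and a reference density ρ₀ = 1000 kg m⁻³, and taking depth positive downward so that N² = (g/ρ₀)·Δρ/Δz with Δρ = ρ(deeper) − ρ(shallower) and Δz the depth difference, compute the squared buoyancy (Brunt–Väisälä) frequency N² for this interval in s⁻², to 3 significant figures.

Δρ = 997.87 − 997.27 = 0.60 kg m⁻³ over Δz = 30.2 − 21 = 9.2 m.
N² = (9.81/1000) × (0.60/9.2) = 6.3978 × 10⁻⁴ s⁻² ≈ 6.40 × 10⁻⁴ s⁻².

6.40 × 10⁻⁴ s⁻²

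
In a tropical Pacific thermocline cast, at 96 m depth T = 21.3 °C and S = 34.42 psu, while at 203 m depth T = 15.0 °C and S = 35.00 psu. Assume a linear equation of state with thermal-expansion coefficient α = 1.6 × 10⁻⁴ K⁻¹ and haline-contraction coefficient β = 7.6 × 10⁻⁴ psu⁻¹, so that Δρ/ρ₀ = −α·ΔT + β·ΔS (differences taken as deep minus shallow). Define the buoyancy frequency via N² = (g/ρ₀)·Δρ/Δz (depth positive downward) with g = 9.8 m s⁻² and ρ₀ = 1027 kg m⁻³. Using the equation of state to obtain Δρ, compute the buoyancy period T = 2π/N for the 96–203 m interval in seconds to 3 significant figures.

545 s

ΔT = -6.3 K, ΔS = +0.58 psu (deep − shallow).
Δρ/ρ₀ = −αΔT + βΔS = 1.008 × 10⁻³ + 4.408 × 10⁻⁴ = 1.4488 × 10⁻³, so Δρ ≈ 1.488 kg m⁻³.
N² = (g/ρ₀)·Δρ/Δz = g·(Δρ/ρ₀)/Δz = 9.8 × 1.4488 × 10⁻³ / 107 = 1.3269 × 10⁻⁴ s⁻².
N = √(1.3269 × 10⁻⁴) = 0.011519 rad s⁻¹ → T = 2π/N = 545.46 s ≈ 545 s.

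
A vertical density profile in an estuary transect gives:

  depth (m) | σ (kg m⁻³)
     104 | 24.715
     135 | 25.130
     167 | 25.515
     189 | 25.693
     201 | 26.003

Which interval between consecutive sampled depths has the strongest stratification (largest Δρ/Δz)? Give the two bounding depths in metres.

Compute the density gradient over each adjacent pair:
  104–135 m: Δρ/Δz = 0.415/31 = 0.013 kg m⁻⁴
  135–167 m: Δρ/Δz = 0.385/32 = 0.012 kg m⁻⁴
  167–189 m: Δρ/Δz = 0.178/22 = 8.1 × 10⁻³ kg m⁻⁴
  189–201 m: Δρ/Δz = 0.310/12 = 0.026 kg m⁻⁴
The largest gradient is in the 189–201 m interval — the pycnocline.

189–201 m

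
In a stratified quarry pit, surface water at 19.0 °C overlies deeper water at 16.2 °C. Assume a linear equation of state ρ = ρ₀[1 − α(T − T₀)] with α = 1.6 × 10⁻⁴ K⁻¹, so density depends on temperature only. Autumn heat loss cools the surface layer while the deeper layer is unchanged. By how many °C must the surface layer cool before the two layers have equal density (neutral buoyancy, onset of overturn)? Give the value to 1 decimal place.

With temperature the only control, equal density requires T_surf′ = T_deep.
T_surf′ = 16.2 °C.
Cooling required: 19.0 − 16.2 = 2.8 °C.

2.8 °C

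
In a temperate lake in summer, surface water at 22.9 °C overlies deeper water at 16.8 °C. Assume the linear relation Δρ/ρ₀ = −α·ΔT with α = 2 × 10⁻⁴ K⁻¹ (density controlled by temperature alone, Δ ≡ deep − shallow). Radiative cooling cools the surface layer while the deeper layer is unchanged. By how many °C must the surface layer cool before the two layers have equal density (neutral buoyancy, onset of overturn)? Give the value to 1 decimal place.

With temperature the only control, equal density requires T_surf′ = T_deep.
T_surf′ = 16.8 °C.
Cooling required: 22.9 − 16.8 = 6.1 °C.

6.1 °C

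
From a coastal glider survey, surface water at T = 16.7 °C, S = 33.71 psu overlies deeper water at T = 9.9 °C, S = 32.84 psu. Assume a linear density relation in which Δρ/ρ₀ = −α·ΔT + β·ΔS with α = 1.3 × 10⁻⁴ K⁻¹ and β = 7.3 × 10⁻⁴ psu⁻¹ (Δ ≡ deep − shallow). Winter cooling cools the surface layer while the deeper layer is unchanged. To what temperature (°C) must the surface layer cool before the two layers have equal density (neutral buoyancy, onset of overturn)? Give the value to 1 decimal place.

Neutral buoyancy requires Δρ = 0, i.e. −α(T_deep − T_surf′) + β(S_deep − S_surf) = 0.
T_surf′ = T_deep − (β/α)·ΔS = 9.9 − (7.3 × 10⁻⁴/1.3 × 10⁻⁴)·(-0.87) = 14.785 °C.
Cooling required: 16.7 − (14.785) = 1.915 °C.

14.8 °C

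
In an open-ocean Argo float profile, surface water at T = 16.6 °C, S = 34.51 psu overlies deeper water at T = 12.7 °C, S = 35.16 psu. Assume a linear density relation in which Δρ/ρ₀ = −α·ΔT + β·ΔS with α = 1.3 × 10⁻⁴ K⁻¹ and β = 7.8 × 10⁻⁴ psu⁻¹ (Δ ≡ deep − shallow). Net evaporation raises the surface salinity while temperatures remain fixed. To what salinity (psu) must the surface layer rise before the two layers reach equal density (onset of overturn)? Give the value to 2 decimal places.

Neutral buoyancy requires −α(T_deep − T_surf) + β(S_deep − S_surf′) = 0.
S_surf′ = S_deep − (α/β)·ΔT = 35.16 − (1.3 × 10⁻⁴/7.8 × 10⁻⁴)·(-3.9) = 35.8100 psu.
Increase required: 35.8100 − 34.51 = 1.3000 psu.

35.81 psu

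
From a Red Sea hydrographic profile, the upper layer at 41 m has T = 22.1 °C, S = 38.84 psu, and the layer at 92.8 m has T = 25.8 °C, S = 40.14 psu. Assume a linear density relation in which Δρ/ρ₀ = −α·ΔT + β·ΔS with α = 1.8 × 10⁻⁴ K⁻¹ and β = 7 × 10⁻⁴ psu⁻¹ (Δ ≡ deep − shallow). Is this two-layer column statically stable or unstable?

ΔT = 25.8 − 22.1 = +3.7 K and ΔS = 40.14 − 38.84 = +1.30 psu (deep − shallow).
−αΔT = -6.66 × 10⁻⁴; βΔS = 9.10 × 10⁻⁴; sum Δρ/ρ₀ = 2.44 × 10⁻⁴.
Δρ/ρ₀ > 0, so Δρ > 0: deeper water is denser → statically stable.

stable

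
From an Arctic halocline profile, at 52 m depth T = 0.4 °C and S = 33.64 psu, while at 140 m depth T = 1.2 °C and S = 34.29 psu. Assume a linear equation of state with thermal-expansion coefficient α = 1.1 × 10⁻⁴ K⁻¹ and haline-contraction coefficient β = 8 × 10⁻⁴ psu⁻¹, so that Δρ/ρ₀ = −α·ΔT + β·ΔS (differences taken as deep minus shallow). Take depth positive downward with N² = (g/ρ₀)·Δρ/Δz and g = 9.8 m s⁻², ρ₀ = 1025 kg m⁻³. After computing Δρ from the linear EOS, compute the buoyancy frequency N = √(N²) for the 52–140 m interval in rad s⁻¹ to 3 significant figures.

6.94 × 10⁻³ rad s⁻¹

ΔT = +0.8 K, ΔS = +0.65 psu (deep − shallow).
Δρ/ρ₀ = −αΔT + βΔS = -8.80 × 10⁻⁵ + 5.20 × 10⁻⁴ = 4.32 × 10⁻⁴, so Δρ ≈ 0.4428 kg m⁻³.
N² = (g/ρ₀)·Δρ/Δz = g·(Δρ/ρ₀)/Δz = 9.8 × 4.32 × 10⁻⁴ / 88 = 4.8109 × 10⁻⁵ s⁻².
N = √(4.8109 × 10⁻⁵) = 6.9361 × 10⁻³ rad s⁻¹ ≈ 6.94 × 10⁻³ rad s⁻¹.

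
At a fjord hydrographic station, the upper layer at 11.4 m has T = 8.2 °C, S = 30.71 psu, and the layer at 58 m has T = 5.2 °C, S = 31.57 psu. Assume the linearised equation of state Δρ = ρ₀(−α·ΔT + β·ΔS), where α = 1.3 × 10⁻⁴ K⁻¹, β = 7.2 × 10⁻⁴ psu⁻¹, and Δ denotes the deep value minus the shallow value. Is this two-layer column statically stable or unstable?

ΔT = 5.2 − 8.2 = -3.0 K and ΔS = 31.57 − 30.71 = +0.86 psu (deep − shallow).
−αΔT = 3.90 × 10⁻⁴; βΔS = 6.192 × 10⁻⁴; sum Δρ/ρ₀ = 1.0092 × 10⁻³.
Δρ/ρ₀ > 0, so Δρ > 0: deeper water is denser → statically stable.

stable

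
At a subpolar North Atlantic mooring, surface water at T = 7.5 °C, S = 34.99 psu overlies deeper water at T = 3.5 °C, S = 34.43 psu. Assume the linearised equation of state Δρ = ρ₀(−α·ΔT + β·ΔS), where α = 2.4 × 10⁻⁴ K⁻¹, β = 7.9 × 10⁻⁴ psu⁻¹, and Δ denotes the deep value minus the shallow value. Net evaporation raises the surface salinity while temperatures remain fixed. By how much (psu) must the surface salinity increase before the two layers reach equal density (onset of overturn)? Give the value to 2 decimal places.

0.66 psu

Neutral buoyancy requires −α(T_deep − T_surf) + β(S_deep − S_surf′) = 0.
S_surf′ = S_deep − (α/β)·ΔT = 34.43 − (2.4 × 10⁻⁴/7.9 × 10⁻⁴)·(-4.0) = 35.6452 psu.
Increase required: 35.6452 − 34.99 = 0.6552 psu.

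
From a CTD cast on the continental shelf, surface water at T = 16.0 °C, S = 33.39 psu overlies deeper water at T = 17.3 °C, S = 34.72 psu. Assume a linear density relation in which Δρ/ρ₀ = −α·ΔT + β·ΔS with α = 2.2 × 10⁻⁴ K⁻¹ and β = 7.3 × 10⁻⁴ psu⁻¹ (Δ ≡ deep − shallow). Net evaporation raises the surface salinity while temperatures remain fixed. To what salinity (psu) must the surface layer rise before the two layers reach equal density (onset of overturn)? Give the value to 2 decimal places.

Neutral buoyancy requires −α(T_deep − T_surf) + β(S_deep − S_surf′) = 0.
S_surf′ = S_deep − (α/β)·ΔT = 34.72 − (2.2 × 10⁻⁴/7.3 × 10⁻⁴)·(+1.3) = 34.3282 psu.
Increase required: 34.3282 − 33.39 = 0.9382 psu.

34.33 psu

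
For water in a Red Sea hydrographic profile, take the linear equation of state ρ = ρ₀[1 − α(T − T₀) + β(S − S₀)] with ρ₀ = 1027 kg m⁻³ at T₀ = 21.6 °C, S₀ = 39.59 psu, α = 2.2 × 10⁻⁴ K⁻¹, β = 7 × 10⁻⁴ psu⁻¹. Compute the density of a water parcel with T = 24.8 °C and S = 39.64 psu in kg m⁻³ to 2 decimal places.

T − T₀ = +3.2 K, S − S₀ = +0.05 psu.
Bracket = 1 − α·(+3.2) + β·(+0.05) = 1 + (-6.69 × 10⁻⁴) = 0.9993310.
ρ = 1027 × 0.9993310 = 1026.31 kg m⁻³.

1026.31 kg m⁻³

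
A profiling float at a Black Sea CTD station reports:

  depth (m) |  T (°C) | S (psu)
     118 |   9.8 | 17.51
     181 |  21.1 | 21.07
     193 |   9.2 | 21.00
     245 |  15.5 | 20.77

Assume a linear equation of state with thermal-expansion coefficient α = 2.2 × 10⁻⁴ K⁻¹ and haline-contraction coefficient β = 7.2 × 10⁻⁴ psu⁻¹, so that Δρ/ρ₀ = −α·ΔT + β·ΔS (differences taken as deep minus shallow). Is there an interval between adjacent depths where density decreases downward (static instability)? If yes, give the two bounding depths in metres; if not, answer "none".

193–245 m

Evaluate Δρ/ρ₀ = −αΔT + βΔS across each adjacent pair:
  118–181 m: −αΔT+βΔS = −(2.2 × 10⁻⁴)(+11.3)+(7.2 × 10⁻⁴)(+3.56) = 7.7 × 10⁻⁵ → stable
  181–193 m: −αΔT+βΔS = −(2.2 × 10⁻⁴)(-11.9)+(7.2 × 10⁻⁴)(-0.07) = 2.6 × 10⁻³ → stable
  193–245 m: −αΔT+βΔS = −(2.2 × 10⁻⁴)(+6.3)+(7.2 × 10⁻⁴)(-0.23) = -1.6 × 10⁻³ → UNSTABLE
The 193–245 m interval has Δρ < 0: lighter water underlies denser water.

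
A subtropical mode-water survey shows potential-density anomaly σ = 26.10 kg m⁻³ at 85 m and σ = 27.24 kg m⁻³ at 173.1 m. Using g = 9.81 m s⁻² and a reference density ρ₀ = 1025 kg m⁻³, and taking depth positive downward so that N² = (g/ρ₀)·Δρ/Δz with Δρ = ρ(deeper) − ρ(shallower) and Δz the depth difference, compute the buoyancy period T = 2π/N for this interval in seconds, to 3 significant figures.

Δρ = 1027.24 − 1026.10 = 1.14 kg m⁻³ over Δz = 173.1 − 85 = 88.1 m.
N² = (9.81/1025) × (1.14/88.1) = 1.2384 × 10⁻⁴ s⁻².
N = √(1.2384 × 10⁻⁴) = 0.011128 rad s⁻¹, so T = 2π/N = 564.63 s ≈ 565 s.
A positive N² confirms static stability across the interval.

565 s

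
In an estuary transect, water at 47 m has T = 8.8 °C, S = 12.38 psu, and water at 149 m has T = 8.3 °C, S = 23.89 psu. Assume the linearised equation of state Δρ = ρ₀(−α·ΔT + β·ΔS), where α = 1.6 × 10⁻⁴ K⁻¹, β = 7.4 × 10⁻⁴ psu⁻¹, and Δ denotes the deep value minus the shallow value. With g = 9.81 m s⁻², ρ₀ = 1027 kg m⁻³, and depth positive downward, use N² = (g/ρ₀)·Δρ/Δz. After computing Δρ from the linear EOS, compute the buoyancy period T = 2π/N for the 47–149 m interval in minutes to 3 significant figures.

ΔT = -0.5 K, ΔS = +11.51 psu (deep − shallow).
Δρ/ρ₀ = −αΔT + βΔS = 8.00 × 10⁻⁵ + 8.5174 × 10⁻³ = 8.5974 × 10⁻³, so Δρ ≈ 8.830 kg m⁻³.
N² = (g/ρ₀)·Δρ/Δz = g·(Δρ/ρ₀)/Δz = 9.81 × 8.5974 × 10⁻³ / 102 = 8.2687 × 10⁻⁴ s⁻².
N = √(8.2687 × 10⁻⁴) = 0.028755 rad s⁻¹ → T = 2π/N = 218.51 s = 3.6418 min ≈ 3.64 min.

3.64 min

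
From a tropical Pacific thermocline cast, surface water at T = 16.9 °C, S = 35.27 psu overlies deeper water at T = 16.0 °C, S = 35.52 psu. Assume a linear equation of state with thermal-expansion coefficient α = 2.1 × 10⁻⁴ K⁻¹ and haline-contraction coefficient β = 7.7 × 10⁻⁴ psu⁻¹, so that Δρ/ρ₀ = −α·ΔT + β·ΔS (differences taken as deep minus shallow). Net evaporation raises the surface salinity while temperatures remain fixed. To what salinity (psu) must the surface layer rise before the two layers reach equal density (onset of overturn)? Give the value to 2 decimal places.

Neutral buoyancy requires −α(T_deep − T_surf) + β(S_deep − S_surf′) = 0.
S_surf′ = S_deep − (α/β)·ΔT = 35.52 − (2.1 × 10⁻⁴/7.7 × 10⁻⁴)·(-0.9) = 35.7655 psu.
Increase required: 35.7655 − 35.27 = 0.4955 psu.

35.77 psu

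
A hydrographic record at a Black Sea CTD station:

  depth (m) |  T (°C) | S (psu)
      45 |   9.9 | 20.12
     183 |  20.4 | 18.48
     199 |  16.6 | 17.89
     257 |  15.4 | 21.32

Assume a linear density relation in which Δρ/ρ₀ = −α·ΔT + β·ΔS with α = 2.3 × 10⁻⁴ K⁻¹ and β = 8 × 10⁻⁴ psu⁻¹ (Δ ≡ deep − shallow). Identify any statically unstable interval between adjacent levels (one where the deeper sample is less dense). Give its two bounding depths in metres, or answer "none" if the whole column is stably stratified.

45–183 m

Evaluate Δρ/ρ₀ = −αΔT + βΔS across each adjacent pair:
  45–183 m: −αΔT+βΔS = −(2.3 × 10⁻⁴)(+10.5)+(8 × 10⁻⁴)(-1.64) = -3.7 × 10⁻³ → UNSTABLE
  183–199 m: −αΔT+βΔS = −(2.3 × 10⁻⁴)(-3.8)+(8 × 10⁻⁴)(-0.59) = 4.0 × 10⁻⁴ → stable
  199–257 m: −αΔT+βΔS = −(2.3 × 10⁻⁴)(-1.2)+(8 × 10⁻⁴)(+3.43) = 3.0 × 10⁻³ → stable
The 45–183 m interval has Δρ < 0: lighter water underlies denser water.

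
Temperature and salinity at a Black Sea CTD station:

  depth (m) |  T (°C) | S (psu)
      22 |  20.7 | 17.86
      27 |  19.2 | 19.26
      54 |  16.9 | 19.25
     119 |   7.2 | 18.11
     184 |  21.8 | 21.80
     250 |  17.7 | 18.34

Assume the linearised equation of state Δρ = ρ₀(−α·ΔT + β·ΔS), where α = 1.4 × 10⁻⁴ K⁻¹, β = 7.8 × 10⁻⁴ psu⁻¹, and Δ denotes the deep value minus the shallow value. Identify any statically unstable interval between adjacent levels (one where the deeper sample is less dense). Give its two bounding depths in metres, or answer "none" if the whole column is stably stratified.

184–250 m

Evaluate Δρ/ρ₀ = −αΔT + βΔS across each adjacent pair:
  22–27 m: −αΔT+βΔS = −(1.4 × 10⁻⁴)(-1.5)+(7.8 × 10⁻⁴)(+1.40) = 1.3 × 10⁻³ → stable
  27–54 m: −αΔT+βΔS = −(1.4 × 10⁻⁴)(-2.3)+(7.8 × 10⁻⁴)(-0.01) = 3.1 × 10⁻⁴ → stable
  54–119 m: −αΔT+βΔS = −(1.4 × 10⁻⁴)(-9.7)+(7.8 × 10⁻⁴)(-1.14) = 4.7 × 10⁻⁴ → stable
  119–184 m: −αΔT+βΔS = −(1.4 × 10⁻⁴)(+14.6)+(7.8 × 10⁻⁴)(+3.69) = 8.3 × 10⁻⁴ → stable
  184–250 m: −αΔT+βΔS = −(1.4 × 10⁻⁴)(-4.1)+(7.8 × 10⁻⁴)(-3.46) = -2.1 × 10⁻³ → UNSTABLE
The 184–250 m interval has Δρ < 0: lighter water underlies denser water.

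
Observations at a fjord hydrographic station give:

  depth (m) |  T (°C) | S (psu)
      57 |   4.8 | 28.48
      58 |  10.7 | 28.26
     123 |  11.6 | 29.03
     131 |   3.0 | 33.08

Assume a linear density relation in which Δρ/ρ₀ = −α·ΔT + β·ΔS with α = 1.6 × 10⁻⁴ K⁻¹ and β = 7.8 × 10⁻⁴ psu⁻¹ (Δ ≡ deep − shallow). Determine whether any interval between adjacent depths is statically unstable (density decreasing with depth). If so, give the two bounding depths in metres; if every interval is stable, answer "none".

Evaluate Δρ/ρ₀ = −αΔT + βΔS across each adjacent pair:
  57–58 m: −αΔT+βΔS = −(1.6 × 10⁻⁴)(+5.9)+(7.8 × 10⁻⁴)(-0.22) = -1.1 × 10⁻³ → UNSTABLE
  58–123 m: −αΔT+βΔS = −(1.6 × 10⁻⁴)(+0.9)+(7.8 × 10⁻⁴)(+0.77) = 4.6 × 10⁻⁴ → stable
  123–131 m: −αΔT+βΔS = −(1.6 × 10⁻⁴)(-8.6)+(7.8 × 10⁻⁴)(+4.05) = 4.5 × 10⁻³ → stable
The 57–58 m interval has Δρ < 0: lighter water underlies denser water.

57–58 m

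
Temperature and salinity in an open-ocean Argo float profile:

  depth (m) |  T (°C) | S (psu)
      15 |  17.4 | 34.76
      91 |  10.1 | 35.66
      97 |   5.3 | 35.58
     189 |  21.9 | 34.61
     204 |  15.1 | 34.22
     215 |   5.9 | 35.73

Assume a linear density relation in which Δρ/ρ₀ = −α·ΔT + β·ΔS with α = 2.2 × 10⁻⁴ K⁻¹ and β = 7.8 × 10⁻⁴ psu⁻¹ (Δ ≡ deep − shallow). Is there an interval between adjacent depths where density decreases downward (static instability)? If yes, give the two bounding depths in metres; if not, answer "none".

Evaluate Δρ/ρ₀ = −αΔT + βΔS across each adjacent pair:
  15–91 m: −αΔT+βΔS = −(2.2 × 10⁻⁴)(-7.3)+(7.8 × 10⁻⁴)(+0.90) = 2.3 × 10⁻³ → stable
  91–97 m: −αΔT+βΔS = −(2.2 × 10⁻⁴)(-4.8)+(7.8 × 10⁻⁴)(-0.08) = 9.9 × 10⁻⁴ → stable
  97–189 m: −αΔT+βΔS = −(2.2 × 10⁻⁴)(+16.6)+(7.8 × 10⁻⁴)(-0.97) = -4.4 × 10⁻³ → UNSTABLE
  189–204 m: −αΔT+βΔS = −(2.2 × 10⁻⁴)(-6.8)+(7.8 × 10⁻⁴)(-0.39) = 1.2 × 10⁻³ → stable
  204–215 m: −αΔT+βΔS = −(2.2 × 10⁻⁴)(-9.2)+(7.8 × 10⁻⁴)(+1.51) = 3.2 × 10⁻³ → stable
The 97–189 m interval has Δρ < 0: lighter water underlies denser water.

97–189 m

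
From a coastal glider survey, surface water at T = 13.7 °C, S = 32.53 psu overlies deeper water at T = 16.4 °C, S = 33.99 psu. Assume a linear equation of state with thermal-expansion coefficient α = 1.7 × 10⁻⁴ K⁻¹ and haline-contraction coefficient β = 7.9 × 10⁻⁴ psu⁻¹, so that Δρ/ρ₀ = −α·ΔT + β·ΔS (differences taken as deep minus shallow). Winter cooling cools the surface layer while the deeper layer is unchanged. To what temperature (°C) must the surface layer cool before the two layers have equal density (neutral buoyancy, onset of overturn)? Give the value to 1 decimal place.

Neutral buoyancy requires Δρ = 0, i.e. −α(T_deep − T_surf′) + β(S_deep − S_surf) = 0.
T_surf′ = T_deep − (β/α)·ΔS = 16.4 − (7.9 × 10⁻⁴/1.7 × 10⁻⁴)·(+1.46) = 9.615 °C.
Cooling required: 13.7 − (9.615) = 4.085 °C.

9.6 °C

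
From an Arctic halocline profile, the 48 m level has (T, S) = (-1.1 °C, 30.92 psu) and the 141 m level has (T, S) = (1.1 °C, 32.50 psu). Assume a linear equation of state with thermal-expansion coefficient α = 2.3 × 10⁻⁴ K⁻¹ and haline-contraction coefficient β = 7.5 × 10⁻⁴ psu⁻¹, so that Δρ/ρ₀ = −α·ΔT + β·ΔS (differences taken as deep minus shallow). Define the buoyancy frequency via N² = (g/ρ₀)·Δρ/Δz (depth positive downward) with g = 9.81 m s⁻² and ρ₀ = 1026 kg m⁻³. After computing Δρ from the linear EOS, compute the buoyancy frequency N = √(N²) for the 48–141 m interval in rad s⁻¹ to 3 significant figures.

8.46 × 10⁻³ rad s⁻¹

ΔT = +2.2 K, ΔS = +1.58 psu (deep − shallow).
Δρ/ρ₀ = −αΔT + βΔS = -5.06 × 10⁻⁴ + 1.185 × 10⁻³ = 6.79 × 10⁻⁴, so Δρ ≈ 0.6967 kg m⁻³.
N² = (g/ρ₀)·Δρ/Δz = g·(Δρ/ρ₀)/Δz = 9.81 × 6.79 × 10⁻⁴ / 93 = 7.1624 × 10⁻⁵ s⁻².
N = √(7.1624 × 10⁻⁵) = 8.4631 × 10⁻³ rad s⁻¹ ≈ 8.46 × 10⁻³ rad s⁻¹.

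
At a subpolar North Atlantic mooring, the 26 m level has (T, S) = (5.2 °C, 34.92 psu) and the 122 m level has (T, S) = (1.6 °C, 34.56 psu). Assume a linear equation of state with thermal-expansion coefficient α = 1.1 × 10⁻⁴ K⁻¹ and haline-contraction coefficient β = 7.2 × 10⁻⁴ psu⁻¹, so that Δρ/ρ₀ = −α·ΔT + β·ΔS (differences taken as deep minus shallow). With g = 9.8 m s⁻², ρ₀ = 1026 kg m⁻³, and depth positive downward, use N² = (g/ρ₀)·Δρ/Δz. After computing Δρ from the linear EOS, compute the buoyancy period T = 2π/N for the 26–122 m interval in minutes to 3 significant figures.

28.0 min

ΔT = -3.6 K, ΔS = -0.36 psu (deep − shallow).
Δρ/ρ₀ = −αΔT + βΔS = 3.96 × 10⁻⁴ − 2.592 × 10⁻⁴ = 1.368 × 10⁻⁴, so Δρ ≈ 0.1404 kg m⁻³.
N² = (g/ρ₀)·Δρ/Δz = g·(Δρ/ρ₀)/Δz = 9.8 × 1.368 × 10⁻⁴ / 96 = 1.3965 × 10⁻⁵ s⁻².
N = √(1.3965 × 10⁻⁵) = 3.7370 × 10⁻³ rad s⁻¹ → T = 2π/N = 1.6813 × 10³ s = 28.022 min ≈ 28.0 min.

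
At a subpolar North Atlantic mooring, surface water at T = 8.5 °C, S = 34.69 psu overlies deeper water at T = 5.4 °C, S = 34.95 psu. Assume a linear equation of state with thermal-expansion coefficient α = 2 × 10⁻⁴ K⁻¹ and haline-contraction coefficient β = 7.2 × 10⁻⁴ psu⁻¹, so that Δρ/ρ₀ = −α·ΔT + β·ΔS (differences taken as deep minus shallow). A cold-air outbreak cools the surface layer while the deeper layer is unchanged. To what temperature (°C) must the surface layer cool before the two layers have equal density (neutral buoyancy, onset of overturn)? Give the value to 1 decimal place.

Neutral buoyancy requires Δρ = 0, i.e. −α(T_deep − T_surf′) + β(S_deep − S_surf) = 0.
T_surf′ = T_deep − (β/α)·ΔS = 5.4 − (7.2 × 10⁻⁴/2 × 10⁻⁴)·(+0.26) = 4.464 °C.
Cooling required: 8.5 − (4.464) = 4.036 °C.

4.5 °C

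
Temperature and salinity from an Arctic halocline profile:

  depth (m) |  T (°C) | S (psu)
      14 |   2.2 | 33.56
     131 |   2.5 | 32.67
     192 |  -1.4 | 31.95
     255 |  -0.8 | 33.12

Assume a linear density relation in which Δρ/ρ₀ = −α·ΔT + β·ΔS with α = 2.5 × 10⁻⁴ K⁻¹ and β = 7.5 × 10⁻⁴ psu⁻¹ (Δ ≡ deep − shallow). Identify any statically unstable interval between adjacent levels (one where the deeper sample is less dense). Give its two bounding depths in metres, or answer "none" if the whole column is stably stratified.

14–131 m

Evaluate Δρ/ρ₀ = −αΔT + βΔS across each adjacent pair:
  14–131 m: −αΔT+βΔS = −(2.5 × 10⁻⁴)(+0.3)+(7.5 × 10⁻⁴)(-0.89) = -7.4 × 10⁻⁴ → UNSTABLE
  131–192 m: −αΔT+βΔS = −(2.5 × 10⁻⁴)(-3.9)+(7.5 × 10⁻⁴)(-0.72) = 4.3 × 10⁻⁴ → stable
  192–255 m: −αΔT+βΔS = −(2.5 × 10⁻⁴)(+0.6)+(7.5 × 10⁻⁴)(+1.17) = 7.3 × 10⁻⁴ → stable
The 14–131 m interval has Δρ < 0: lighter water underlies denser water.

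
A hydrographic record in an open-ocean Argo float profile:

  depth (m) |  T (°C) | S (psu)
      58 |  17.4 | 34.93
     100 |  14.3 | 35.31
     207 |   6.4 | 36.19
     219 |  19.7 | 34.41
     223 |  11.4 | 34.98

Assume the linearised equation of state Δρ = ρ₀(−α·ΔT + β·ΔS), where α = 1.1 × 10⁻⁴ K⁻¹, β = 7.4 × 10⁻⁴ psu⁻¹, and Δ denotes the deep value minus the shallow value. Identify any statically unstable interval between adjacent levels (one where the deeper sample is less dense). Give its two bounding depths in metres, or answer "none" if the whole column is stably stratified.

207–219 m

Evaluate Δρ/ρ₀ = −αΔT + βΔS across each adjacent pair:
  58–100 m: −αΔT+βΔS = −(1.1 × 10⁻⁴)(-3.1)+(7.4 × 10⁻⁴)(+0.38) = 6.2 × 10⁻⁴ → stable
  100–207 m: −αΔT+βΔS = −(1.1 × 10⁻⁴)(-7.9)+(7.4 × 10⁻⁴)(+0.88) = 1.5 × 10⁻³ → stable
  207–219 m: −αΔT+βΔS = −(1.1 × 10⁻⁴)(+13.3)+(7.4 × 10⁻⁴)(-1.78) = -2.8 × 10⁻³ → UNSTABLE
  219–223 m: −αΔT+βΔS = −(1.1 × 10⁻⁴)(-8.3)+(7.4 × 10⁻⁴)(+0.57) = 1.3 × 10⁻³ → stable
The 207–219 m interval has Δρ < 0: lighter water underlies denser water.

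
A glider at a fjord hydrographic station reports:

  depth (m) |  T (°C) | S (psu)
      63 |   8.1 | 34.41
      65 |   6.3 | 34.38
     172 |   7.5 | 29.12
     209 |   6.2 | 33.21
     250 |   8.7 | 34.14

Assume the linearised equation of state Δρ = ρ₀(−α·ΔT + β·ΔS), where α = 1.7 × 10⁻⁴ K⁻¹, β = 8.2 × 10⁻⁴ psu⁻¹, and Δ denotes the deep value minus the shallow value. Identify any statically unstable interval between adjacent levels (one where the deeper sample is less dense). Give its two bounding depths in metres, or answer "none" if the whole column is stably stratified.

Evaluate Δρ/ρ₀ = −αΔT + βΔS across each adjacent pair:
  63–65 m: −αΔT+βΔS = −(1.7 × 10⁻⁴)(-1.8)+(8.2 × 10⁻⁴)(-0.03) = 2.8 × 10⁻⁴ → stable
  65–172 m: −αΔT+βΔS = −(1.7 × 10⁻⁴)(+1.2)+(8.2 × 10⁻⁴)(-5.26) = -4.5 × 10⁻³ → UNSTABLE
  172–209 m: −αΔT+βΔS = −(1.7 × 10⁻⁴)(-1.3)+(8.2 × 10⁻⁴)(+4.09) = 3.6 × 10⁻³ → stable
  209–250 m: −αΔT+βΔS = −(1.7 × 10⁻⁴)(+2.5)+(8.2 × 10⁻⁴)(+0.93) = 3.4 × 10⁻⁴ → stable
The 65–172 m interval has Δρ < 0: lighter water underlies denser water.

65–172 m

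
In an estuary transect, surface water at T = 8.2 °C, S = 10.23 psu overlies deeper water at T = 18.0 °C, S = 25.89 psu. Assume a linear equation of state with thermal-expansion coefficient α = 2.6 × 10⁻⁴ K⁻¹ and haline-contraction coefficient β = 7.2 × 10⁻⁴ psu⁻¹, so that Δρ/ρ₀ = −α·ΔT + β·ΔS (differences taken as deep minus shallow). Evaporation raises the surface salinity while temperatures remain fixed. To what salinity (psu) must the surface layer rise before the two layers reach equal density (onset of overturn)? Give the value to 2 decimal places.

Neutral buoyancy requires −α(T_deep − T_surf) + β(S_deep − S_surf′) = 0.
S_surf′ = S_deep − (α/β)·ΔT = 25.89 − (2.6 × 10⁻⁴/7.2 × 10⁻⁴)·(+9.8) = 22.3511 psu.
Increase required: 22.3511 − 10.23 = 12.1211 psu.

22.35 psu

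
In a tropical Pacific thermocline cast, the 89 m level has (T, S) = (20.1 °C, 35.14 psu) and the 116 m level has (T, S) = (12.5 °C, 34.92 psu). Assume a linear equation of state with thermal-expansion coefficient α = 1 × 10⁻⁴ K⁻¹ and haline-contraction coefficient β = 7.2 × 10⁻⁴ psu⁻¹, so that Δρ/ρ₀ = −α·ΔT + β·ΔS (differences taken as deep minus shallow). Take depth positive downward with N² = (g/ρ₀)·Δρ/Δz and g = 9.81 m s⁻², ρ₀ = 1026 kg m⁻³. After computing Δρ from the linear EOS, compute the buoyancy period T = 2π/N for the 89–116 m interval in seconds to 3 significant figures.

ΔT = -7.6 K, ΔS = -0.22 psu (deep − shallow).
Δρ/ρ₀ = −αΔT + βΔS = 7.60 × 10⁻⁴ − 1.584 × 10⁻⁴ = 6.016 × 10⁻⁴, so Δρ ≈ 0.6172 kg m⁻³.
N² = (g/ρ₀)·Δρ/Δz = g·(Δρ/ρ₀)/Δz = 9.81 × 6.016 × 10⁻⁴ / 27 = 2.1858 × 10⁻⁴ s⁻².
N = √(2.1858 × 10⁻⁴) = 0.014784 rad s⁻¹ → T = 2π/N = 425.00 s ≈ 425 s.

425 s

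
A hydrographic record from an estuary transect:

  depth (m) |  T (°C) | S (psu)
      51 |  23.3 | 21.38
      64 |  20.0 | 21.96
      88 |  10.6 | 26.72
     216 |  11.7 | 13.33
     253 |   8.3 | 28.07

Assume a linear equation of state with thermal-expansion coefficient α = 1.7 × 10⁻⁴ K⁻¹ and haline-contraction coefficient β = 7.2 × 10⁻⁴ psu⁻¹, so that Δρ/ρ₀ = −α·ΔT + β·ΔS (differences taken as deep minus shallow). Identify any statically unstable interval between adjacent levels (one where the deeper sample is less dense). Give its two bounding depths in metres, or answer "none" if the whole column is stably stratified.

88–216 m

Evaluate Δρ/ρ₀ = −αΔT + βΔS across each adjacent pair:
  51–64 m: −αΔT+βΔS = −(1.7 × 10⁻⁴)(-3.3)+(7.2 × 10⁻⁴)(+0.58) = 9.8 × 10⁻⁴ → stable
  64–88 m: −αΔT+βΔS = −(1.7 × 10⁻⁴)(-9.4)+(7.2 × 10⁻⁴)(+4.76) = 5.0 × 10⁻³ → stable
  88–216 m: −αΔT+βΔS = −(1.7 × 10⁻⁴)(+1.1)+(7.2 × 10⁻⁴)(-13.39) = -9.8 × 10⁻³ → UNSTABLE
  216–253 m: −αΔT+βΔS = −(1.7 × 10⁻⁴)(-3.4)+(7.2 × 10⁻⁴)(+14.74) = 0.011 → stable
The 88–216 m interval has Δρ < 0: lighter water underlies denser water.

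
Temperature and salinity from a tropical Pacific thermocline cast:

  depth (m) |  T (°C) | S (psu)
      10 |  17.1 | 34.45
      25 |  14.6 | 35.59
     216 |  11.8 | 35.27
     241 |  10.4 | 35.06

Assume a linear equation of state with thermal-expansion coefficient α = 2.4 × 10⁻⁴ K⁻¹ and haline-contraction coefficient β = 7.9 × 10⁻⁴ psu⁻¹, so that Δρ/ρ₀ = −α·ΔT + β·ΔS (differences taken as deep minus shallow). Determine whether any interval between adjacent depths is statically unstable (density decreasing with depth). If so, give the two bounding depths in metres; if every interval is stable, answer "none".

none

Evaluate Δρ/ρ₀ = −αΔT + βΔS across each adjacent pair:
  10–25 m: −αΔT+βΔS = −(2.4 × 10⁻⁴)(-2.5)+(7.9 × 10⁻⁴)(+1.14) = 1.5 × 10⁻³ → stable
  25–216 m: −αΔT+βΔS = −(2.4 × 10⁻⁴)(-2.8)+(7.9 × 10⁻⁴)(-0.32) = 4.2 × 10⁻⁴ → stable
  216–241 m: −αΔT+βΔS = −(2.4 × 10⁻⁴)(-1.4)+(7.9 × 10⁻⁴)(-0.21) = 1.7 × 10⁻⁴ → stable
Every interval has Δρ > 0: the column is stably stratified throughout.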